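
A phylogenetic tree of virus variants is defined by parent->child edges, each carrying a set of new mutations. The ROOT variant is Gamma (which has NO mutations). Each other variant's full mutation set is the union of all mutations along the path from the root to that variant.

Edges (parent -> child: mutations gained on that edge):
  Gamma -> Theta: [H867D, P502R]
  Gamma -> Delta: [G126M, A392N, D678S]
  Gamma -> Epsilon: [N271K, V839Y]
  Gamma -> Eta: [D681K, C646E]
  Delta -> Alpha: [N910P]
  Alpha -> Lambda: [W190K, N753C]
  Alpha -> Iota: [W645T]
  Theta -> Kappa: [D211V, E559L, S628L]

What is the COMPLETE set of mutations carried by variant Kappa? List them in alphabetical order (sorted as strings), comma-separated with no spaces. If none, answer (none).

Answer: D211V,E559L,H867D,P502R,S628L

Derivation:
At Gamma: gained [] -> total []
At Theta: gained ['H867D', 'P502R'] -> total ['H867D', 'P502R']
At Kappa: gained ['D211V', 'E559L', 'S628L'] -> total ['D211V', 'E559L', 'H867D', 'P502R', 'S628L']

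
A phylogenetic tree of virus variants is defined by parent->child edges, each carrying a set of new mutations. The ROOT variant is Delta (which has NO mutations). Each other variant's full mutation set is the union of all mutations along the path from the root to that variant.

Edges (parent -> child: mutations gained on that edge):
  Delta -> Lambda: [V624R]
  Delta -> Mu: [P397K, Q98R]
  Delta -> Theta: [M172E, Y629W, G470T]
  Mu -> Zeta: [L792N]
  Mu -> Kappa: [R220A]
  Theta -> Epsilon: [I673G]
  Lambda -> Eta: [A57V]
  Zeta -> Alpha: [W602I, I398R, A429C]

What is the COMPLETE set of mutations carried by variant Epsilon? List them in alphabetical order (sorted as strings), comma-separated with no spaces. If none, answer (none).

Answer: G470T,I673G,M172E,Y629W

Derivation:
At Delta: gained [] -> total []
At Theta: gained ['M172E', 'Y629W', 'G470T'] -> total ['G470T', 'M172E', 'Y629W']
At Epsilon: gained ['I673G'] -> total ['G470T', 'I673G', 'M172E', 'Y629W']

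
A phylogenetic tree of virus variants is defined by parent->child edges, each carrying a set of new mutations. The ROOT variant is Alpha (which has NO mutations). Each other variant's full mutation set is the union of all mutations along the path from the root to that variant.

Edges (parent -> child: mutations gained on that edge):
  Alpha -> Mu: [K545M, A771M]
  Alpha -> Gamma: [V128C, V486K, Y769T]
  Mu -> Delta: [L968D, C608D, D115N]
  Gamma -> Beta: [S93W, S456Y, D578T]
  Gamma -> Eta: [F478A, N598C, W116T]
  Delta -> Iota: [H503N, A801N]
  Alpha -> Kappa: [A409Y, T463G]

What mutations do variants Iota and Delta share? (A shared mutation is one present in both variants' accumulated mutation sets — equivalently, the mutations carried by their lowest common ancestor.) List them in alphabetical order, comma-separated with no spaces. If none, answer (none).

Answer: A771M,C608D,D115N,K545M,L968D

Derivation:
Accumulating mutations along path to Iota:
  At Alpha: gained [] -> total []
  At Mu: gained ['K545M', 'A771M'] -> total ['A771M', 'K545M']
  At Delta: gained ['L968D', 'C608D', 'D115N'] -> total ['A771M', 'C608D', 'D115N', 'K545M', 'L968D']
  At Iota: gained ['H503N', 'A801N'] -> total ['A771M', 'A801N', 'C608D', 'D115N', 'H503N', 'K545M', 'L968D']
Mutations(Iota) = ['A771M', 'A801N', 'C608D', 'D115N', 'H503N', 'K545M', 'L968D']
Accumulating mutations along path to Delta:
  At Alpha: gained [] -> total []
  At Mu: gained ['K545M', 'A771M'] -> total ['A771M', 'K545M']
  At Delta: gained ['L968D', 'C608D', 'D115N'] -> total ['A771M', 'C608D', 'D115N', 'K545M', 'L968D']
Mutations(Delta) = ['A771M', 'C608D', 'D115N', 'K545M', 'L968D']
Intersection: ['A771M', 'A801N', 'C608D', 'D115N', 'H503N', 'K545M', 'L968D'] ∩ ['A771M', 'C608D', 'D115N', 'K545M', 'L968D'] = ['A771M', 'C608D', 'D115N', 'K545M', 'L968D']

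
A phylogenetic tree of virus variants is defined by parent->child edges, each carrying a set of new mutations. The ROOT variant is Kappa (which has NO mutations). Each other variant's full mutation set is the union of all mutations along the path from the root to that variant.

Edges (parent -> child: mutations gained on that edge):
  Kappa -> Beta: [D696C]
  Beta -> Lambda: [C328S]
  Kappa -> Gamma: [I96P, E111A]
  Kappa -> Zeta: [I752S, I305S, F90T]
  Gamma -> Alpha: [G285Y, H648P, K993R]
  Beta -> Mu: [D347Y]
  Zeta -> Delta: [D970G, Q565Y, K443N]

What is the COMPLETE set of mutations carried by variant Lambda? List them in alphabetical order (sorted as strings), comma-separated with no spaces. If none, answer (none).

Answer: C328S,D696C

Derivation:
At Kappa: gained [] -> total []
At Beta: gained ['D696C'] -> total ['D696C']
At Lambda: gained ['C328S'] -> total ['C328S', 'D696C']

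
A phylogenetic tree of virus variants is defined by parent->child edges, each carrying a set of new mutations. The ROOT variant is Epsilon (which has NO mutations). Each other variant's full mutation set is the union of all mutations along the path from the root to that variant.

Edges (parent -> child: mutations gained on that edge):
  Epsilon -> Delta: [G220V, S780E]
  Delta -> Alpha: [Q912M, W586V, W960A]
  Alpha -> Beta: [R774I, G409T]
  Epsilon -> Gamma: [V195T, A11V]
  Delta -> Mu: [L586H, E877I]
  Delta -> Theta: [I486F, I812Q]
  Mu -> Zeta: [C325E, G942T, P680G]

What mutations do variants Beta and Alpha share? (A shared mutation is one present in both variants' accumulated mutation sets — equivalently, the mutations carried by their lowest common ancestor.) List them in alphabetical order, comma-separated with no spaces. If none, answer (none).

Answer: G220V,Q912M,S780E,W586V,W960A

Derivation:
Accumulating mutations along path to Beta:
  At Epsilon: gained [] -> total []
  At Delta: gained ['G220V', 'S780E'] -> total ['G220V', 'S780E']
  At Alpha: gained ['Q912M', 'W586V', 'W960A'] -> total ['G220V', 'Q912M', 'S780E', 'W586V', 'W960A']
  At Beta: gained ['R774I', 'G409T'] -> total ['G220V', 'G409T', 'Q912M', 'R774I', 'S780E', 'W586V', 'W960A']
Mutations(Beta) = ['G220V', 'G409T', 'Q912M', 'R774I', 'S780E', 'W586V', 'W960A']
Accumulating mutations along path to Alpha:
  At Epsilon: gained [] -> total []
  At Delta: gained ['G220V', 'S780E'] -> total ['G220V', 'S780E']
  At Alpha: gained ['Q912M', 'W586V', 'W960A'] -> total ['G220V', 'Q912M', 'S780E', 'W586V', 'W960A']
Mutations(Alpha) = ['G220V', 'Q912M', 'S780E', 'W586V', 'W960A']
Intersection: ['G220V', 'G409T', 'Q912M', 'R774I', 'S780E', 'W586V', 'W960A'] ∩ ['G220V', 'Q912M', 'S780E', 'W586V', 'W960A'] = ['G220V', 'Q912M', 'S780E', 'W586V', 'W960A']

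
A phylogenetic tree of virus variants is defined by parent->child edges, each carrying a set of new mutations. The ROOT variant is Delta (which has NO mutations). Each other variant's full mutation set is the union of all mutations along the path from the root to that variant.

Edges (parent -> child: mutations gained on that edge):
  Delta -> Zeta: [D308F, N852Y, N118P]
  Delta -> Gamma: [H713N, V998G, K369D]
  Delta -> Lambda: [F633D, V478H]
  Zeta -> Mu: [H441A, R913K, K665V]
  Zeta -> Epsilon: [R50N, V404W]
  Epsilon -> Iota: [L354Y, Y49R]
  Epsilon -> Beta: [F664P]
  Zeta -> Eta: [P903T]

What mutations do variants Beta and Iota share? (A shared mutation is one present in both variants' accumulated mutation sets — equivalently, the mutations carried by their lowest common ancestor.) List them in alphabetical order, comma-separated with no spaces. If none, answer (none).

Answer: D308F,N118P,N852Y,R50N,V404W

Derivation:
Accumulating mutations along path to Beta:
  At Delta: gained [] -> total []
  At Zeta: gained ['D308F', 'N852Y', 'N118P'] -> total ['D308F', 'N118P', 'N852Y']
  At Epsilon: gained ['R50N', 'V404W'] -> total ['D308F', 'N118P', 'N852Y', 'R50N', 'V404W']
  At Beta: gained ['F664P'] -> total ['D308F', 'F664P', 'N118P', 'N852Y', 'R50N', 'V404W']
Mutations(Beta) = ['D308F', 'F664P', 'N118P', 'N852Y', 'R50N', 'V404W']
Accumulating mutations along path to Iota:
  At Delta: gained [] -> total []
  At Zeta: gained ['D308F', 'N852Y', 'N118P'] -> total ['D308F', 'N118P', 'N852Y']
  At Epsilon: gained ['R50N', 'V404W'] -> total ['D308F', 'N118P', 'N852Y', 'R50N', 'V404W']
  At Iota: gained ['L354Y', 'Y49R'] -> total ['D308F', 'L354Y', 'N118P', 'N852Y', 'R50N', 'V404W', 'Y49R']
Mutations(Iota) = ['D308F', 'L354Y', 'N118P', 'N852Y', 'R50N', 'V404W', 'Y49R']
Intersection: ['D308F', 'F664P', 'N118P', 'N852Y', 'R50N', 'V404W'] ∩ ['D308F', 'L354Y', 'N118P', 'N852Y', 'R50N', 'V404W', 'Y49R'] = ['D308F', 'N118P', 'N852Y', 'R50N', 'V404W']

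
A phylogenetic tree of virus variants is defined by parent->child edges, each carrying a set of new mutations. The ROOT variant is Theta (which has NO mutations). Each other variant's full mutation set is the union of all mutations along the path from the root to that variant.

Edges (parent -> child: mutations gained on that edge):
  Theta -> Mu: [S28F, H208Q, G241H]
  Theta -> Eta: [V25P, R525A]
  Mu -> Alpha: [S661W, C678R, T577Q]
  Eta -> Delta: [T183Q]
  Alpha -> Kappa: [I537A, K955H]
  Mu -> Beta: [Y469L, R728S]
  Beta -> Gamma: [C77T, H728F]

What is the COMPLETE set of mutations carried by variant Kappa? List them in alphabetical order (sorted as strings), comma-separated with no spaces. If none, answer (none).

Answer: C678R,G241H,H208Q,I537A,K955H,S28F,S661W,T577Q

Derivation:
At Theta: gained [] -> total []
At Mu: gained ['S28F', 'H208Q', 'G241H'] -> total ['G241H', 'H208Q', 'S28F']
At Alpha: gained ['S661W', 'C678R', 'T577Q'] -> total ['C678R', 'G241H', 'H208Q', 'S28F', 'S661W', 'T577Q']
At Kappa: gained ['I537A', 'K955H'] -> total ['C678R', 'G241H', 'H208Q', 'I537A', 'K955H', 'S28F', 'S661W', 'T577Q']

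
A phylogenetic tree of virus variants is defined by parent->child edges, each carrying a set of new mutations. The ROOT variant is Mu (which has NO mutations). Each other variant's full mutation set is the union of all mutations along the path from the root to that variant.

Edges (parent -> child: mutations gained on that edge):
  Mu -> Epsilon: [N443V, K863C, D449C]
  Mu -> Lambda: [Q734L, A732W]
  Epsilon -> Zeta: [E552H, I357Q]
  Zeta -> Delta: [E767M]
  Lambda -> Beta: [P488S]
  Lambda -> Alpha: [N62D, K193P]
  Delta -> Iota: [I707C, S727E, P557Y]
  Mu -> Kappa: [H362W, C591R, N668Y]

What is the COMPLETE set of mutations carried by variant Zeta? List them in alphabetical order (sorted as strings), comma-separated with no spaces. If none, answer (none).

Answer: D449C,E552H,I357Q,K863C,N443V

Derivation:
At Mu: gained [] -> total []
At Epsilon: gained ['N443V', 'K863C', 'D449C'] -> total ['D449C', 'K863C', 'N443V']
At Zeta: gained ['E552H', 'I357Q'] -> total ['D449C', 'E552H', 'I357Q', 'K863C', 'N443V']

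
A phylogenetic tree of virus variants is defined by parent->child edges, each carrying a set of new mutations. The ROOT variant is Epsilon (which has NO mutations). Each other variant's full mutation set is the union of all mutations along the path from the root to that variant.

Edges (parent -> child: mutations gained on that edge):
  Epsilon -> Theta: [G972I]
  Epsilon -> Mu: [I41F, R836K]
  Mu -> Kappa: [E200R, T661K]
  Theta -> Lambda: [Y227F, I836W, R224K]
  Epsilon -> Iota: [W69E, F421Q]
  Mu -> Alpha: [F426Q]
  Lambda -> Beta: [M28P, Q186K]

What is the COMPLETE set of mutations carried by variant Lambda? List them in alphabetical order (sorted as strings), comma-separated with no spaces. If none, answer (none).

Answer: G972I,I836W,R224K,Y227F

Derivation:
At Epsilon: gained [] -> total []
At Theta: gained ['G972I'] -> total ['G972I']
At Lambda: gained ['Y227F', 'I836W', 'R224K'] -> total ['G972I', 'I836W', 'R224K', 'Y227F']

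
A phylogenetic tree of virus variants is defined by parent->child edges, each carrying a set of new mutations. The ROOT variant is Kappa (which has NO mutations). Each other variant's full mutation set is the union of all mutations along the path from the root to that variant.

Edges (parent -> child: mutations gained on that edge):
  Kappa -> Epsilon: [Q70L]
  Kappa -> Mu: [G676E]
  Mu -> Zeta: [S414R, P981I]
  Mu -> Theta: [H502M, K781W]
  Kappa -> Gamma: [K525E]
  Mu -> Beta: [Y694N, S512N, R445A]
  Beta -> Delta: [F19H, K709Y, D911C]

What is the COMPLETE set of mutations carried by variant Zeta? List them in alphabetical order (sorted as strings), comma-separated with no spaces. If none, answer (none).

At Kappa: gained [] -> total []
At Mu: gained ['G676E'] -> total ['G676E']
At Zeta: gained ['S414R', 'P981I'] -> total ['G676E', 'P981I', 'S414R']

Answer: G676E,P981I,S414R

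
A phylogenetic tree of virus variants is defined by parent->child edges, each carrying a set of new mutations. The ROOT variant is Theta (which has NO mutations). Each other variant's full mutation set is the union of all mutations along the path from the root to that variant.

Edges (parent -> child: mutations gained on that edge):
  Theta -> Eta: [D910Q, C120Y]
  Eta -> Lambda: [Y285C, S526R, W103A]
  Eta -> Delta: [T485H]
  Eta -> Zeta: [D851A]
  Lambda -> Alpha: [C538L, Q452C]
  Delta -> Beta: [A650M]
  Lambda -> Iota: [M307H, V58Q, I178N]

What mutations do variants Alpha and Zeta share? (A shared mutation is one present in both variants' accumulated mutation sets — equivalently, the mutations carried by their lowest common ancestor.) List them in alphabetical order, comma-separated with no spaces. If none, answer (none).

Accumulating mutations along path to Alpha:
  At Theta: gained [] -> total []
  At Eta: gained ['D910Q', 'C120Y'] -> total ['C120Y', 'D910Q']
  At Lambda: gained ['Y285C', 'S526R', 'W103A'] -> total ['C120Y', 'D910Q', 'S526R', 'W103A', 'Y285C']
  At Alpha: gained ['C538L', 'Q452C'] -> total ['C120Y', 'C538L', 'D910Q', 'Q452C', 'S526R', 'W103A', 'Y285C']
Mutations(Alpha) = ['C120Y', 'C538L', 'D910Q', 'Q452C', 'S526R', 'W103A', 'Y285C']
Accumulating mutations along path to Zeta:
  At Theta: gained [] -> total []
  At Eta: gained ['D910Q', 'C120Y'] -> total ['C120Y', 'D910Q']
  At Zeta: gained ['D851A'] -> total ['C120Y', 'D851A', 'D910Q']
Mutations(Zeta) = ['C120Y', 'D851A', 'D910Q']
Intersection: ['C120Y', 'C538L', 'D910Q', 'Q452C', 'S526R', 'W103A', 'Y285C'] ∩ ['C120Y', 'D851A', 'D910Q'] = ['C120Y', 'D910Q']

Answer: C120Y,D910Q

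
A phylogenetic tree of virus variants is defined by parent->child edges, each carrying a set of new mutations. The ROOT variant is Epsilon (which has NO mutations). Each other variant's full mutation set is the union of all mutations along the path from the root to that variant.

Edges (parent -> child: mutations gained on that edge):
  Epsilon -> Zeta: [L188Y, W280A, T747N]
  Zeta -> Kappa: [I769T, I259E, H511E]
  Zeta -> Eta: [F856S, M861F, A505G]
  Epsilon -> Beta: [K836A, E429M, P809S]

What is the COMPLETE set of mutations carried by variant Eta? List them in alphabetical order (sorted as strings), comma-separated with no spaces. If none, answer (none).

Answer: A505G,F856S,L188Y,M861F,T747N,W280A

Derivation:
At Epsilon: gained [] -> total []
At Zeta: gained ['L188Y', 'W280A', 'T747N'] -> total ['L188Y', 'T747N', 'W280A']
At Eta: gained ['F856S', 'M861F', 'A505G'] -> total ['A505G', 'F856S', 'L188Y', 'M861F', 'T747N', 'W280A']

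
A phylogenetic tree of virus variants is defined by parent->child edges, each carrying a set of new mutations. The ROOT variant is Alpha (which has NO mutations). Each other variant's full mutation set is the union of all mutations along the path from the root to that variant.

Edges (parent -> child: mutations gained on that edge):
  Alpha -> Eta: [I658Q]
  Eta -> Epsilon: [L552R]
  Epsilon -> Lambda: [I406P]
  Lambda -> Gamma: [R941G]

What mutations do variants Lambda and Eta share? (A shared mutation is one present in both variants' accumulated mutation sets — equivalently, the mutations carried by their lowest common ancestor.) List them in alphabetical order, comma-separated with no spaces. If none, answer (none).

Answer: I658Q

Derivation:
Accumulating mutations along path to Lambda:
  At Alpha: gained [] -> total []
  At Eta: gained ['I658Q'] -> total ['I658Q']
  At Epsilon: gained ['L552R'] -> total ['I658Q', 'L552R']
  At Lambda: gained ['I406P'] -> total ['I406P', 'I658Q', 'L552R']
Mutations(Lambda) = ['I406P', 'I658Q', 'L552R']
Accumulating mutations along path to Eta:
  At Alpha: gained [] -> total []
  At Eta: gained ['I658Q'] -> total ['I658Q']
Mutations(Eta) = ['I658Q']
Intersection: ['I406P', 'I658Q', 'L552R'] ∩ ['I658Q'] = ['I658Q']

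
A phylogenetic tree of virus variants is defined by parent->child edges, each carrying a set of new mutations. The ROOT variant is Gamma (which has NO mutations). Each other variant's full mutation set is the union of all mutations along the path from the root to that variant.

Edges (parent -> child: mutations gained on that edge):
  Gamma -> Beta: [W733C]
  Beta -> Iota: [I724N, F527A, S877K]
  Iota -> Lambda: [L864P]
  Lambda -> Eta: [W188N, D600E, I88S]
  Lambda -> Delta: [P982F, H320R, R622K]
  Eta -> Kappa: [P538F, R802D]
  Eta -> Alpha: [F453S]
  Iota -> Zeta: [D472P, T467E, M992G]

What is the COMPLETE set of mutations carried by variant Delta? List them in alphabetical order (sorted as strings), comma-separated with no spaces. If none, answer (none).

At Gamma: gained [] -> total []
At Beta: gained ['W733C'] -> total ['W733C']
At Iota: gained ['I724N', 'F527A', 'S877K'] -> total ['F527A', 'I724N', 'S877K', 'W733C']
At Lambda: gained ['L864P'] -> total ['F527A', 'I724N', 'L864P', 'S877K', 'W733C']
At Delta: gained ['P982F', 'H320R', 'R622K'] -> total ['F527A', 'H320R', 'I724N', 'L864P', 'P982F', 'R622K', 'S877K', 'W733C']

Answer: F527A,H320R,I724N,L864P,P982F,R622K,S877K,W733C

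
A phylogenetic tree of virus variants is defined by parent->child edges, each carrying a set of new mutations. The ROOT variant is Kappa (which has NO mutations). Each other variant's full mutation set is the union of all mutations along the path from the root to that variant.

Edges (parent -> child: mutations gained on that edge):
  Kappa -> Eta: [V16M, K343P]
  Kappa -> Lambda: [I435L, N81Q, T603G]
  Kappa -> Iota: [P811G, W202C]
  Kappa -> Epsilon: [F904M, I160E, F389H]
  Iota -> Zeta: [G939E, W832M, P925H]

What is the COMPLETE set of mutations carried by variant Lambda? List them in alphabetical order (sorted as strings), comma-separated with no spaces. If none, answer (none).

Answer: I435L,N81Q,T603G

Derivation:
At Kappa: gained [] -> total []
At Lambda: gained ['I435L', 'N81Q', 'T603G'] -> total ['I435L', 'N81Q', 'T603G']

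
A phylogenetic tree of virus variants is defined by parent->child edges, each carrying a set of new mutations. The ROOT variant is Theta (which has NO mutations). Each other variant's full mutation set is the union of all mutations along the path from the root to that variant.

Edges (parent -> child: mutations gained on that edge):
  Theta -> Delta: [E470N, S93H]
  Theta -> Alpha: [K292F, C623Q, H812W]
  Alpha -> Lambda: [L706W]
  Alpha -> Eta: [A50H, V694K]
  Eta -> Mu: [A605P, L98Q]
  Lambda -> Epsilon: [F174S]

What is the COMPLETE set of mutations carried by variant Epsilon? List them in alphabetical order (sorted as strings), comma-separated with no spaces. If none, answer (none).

At Theta: gained [] -> total []
At Alpha: gained ['K292F', 'C623Q', 'H812W'] -> total ['C623Q', 'H812W', 'K292F']
At Lambda: gained ['L706W'] -> total ['C623Q', 'H812W', 'K292F', 'L706W']
At Epsilon: gained ['F174S'] -> total ['C623Q', 'F174S', 'H812W', 'K292F', 'L706W']

Answer: C623Q,F174S,H812W,K292F,L706W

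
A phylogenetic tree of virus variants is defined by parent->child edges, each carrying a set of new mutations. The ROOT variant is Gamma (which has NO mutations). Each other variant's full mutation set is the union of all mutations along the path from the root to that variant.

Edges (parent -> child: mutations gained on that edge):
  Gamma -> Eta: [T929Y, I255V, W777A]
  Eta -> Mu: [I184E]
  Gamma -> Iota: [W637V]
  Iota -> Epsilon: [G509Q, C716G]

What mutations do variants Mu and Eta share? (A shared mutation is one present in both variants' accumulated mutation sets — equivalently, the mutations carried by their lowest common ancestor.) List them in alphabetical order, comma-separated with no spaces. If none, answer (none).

Accumulating mutations along path to Mu:
  At Gamma: gained [] -> total []
  At Eta: gained ['T929Y', 'I255V', 'W777A'] -> total ['I255V', 'T929Y', 'W777A']
  At Mu: gained ['I184E'] -> total ['I184E', 'I255V', 'T929Y', 'W777A']
Mutations(Mu) = ['I184E', 'I255V', 'T929Y', 'W777A']
Accumulating mutations along path to Eta:
  At Gamma: gained [] -> total []
  At Eta: gained ['T929Y', 'I255V', 'W777A'] -> total ['I255V', 'T929Y', 'W777A']
Mutations(Eta) = ['I255V', 'T929Y', 'W777A']
Intersection: ['I184E', 'I255V', 'T929Y', 'W777A'] ∩ ['I255V', 'T929Y', 'W777A'] = ['I255V', 'T929Y', 'W777A']

Answer: I255V,T929Y,W777A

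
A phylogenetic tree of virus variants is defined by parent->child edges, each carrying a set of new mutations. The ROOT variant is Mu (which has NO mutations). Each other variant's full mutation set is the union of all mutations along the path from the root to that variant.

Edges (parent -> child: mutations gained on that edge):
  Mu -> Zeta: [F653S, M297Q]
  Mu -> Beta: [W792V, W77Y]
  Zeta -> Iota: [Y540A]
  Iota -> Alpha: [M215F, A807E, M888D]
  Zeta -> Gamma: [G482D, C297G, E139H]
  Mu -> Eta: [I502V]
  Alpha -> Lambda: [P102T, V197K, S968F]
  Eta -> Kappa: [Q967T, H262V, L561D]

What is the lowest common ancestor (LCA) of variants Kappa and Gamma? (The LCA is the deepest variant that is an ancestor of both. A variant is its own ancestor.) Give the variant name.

Answer: Mu

Derivation:
Path from root to Kappa: Mu -> Eta -> Kappa
  ancestors of Kappa: {Mu, Eta, Kappa}
Path from root to Gamma: Mu -> Zeta -> Gamma
  ancestors of Gamma: {Mu, Zeta, Gamma}
Common ancestors: {Mu}
Walk up from Gamma: Gamma (not in ancestors of Kappa), Zeta (not in ancestors of Kappa), Mu (in ancestors of Kappa)
Deepest common ancestor (LCA) = Mu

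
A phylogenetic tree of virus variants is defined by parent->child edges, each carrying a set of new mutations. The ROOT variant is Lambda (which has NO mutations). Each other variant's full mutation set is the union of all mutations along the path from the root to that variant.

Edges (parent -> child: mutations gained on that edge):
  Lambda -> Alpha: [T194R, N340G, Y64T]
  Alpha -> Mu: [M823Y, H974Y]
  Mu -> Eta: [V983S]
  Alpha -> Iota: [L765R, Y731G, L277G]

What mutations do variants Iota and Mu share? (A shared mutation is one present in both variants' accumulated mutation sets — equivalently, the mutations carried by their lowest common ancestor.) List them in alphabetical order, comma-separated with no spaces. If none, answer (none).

Accumulating mutations along path to Iota:
  At Lambda: gained [] -> total []
  At Alpha: gained ['T194R', 'N340G', 'Y64T'] -> total ['N340G', 'T194R', 'Y64T']
  At Iota: gained ['L765R', 'Y731G', 'L277G'] -> total ['L277G', 'L765R', 'N340G', 'T194R', 'Y64T', 'Y731G']
Mutations(Iota) = ['L277G', 'L765R', 'N340G', 'T194R', 'Y64T', 'Y731G']
Accumulating mutations along path to Mu:
  At Lambda: gained [] -> total []
  At Alpha: gained ['T194R', 'N340G', 'Y64T'] -> total ['N340G', 'T194R', 'Y64T']
  At Mu: gained ['M823Y', 'H974Y'] -> total ['H974Y', 'M823Y', 'N340G', 'T194R', 'Y64T']
Mutations(Mu) = ['H974Y', 'M823Y', 'N340G', 'T194R', 'Y64T']
Intersection: ['L277G', 'L765R', 'N340G', 'T194R', 'Y64T', 'Y731G'] ∩ ['H974Y', 'M823Y', 'N340G', 'T194R', 'Y64T'] = ['N340G', 'T194R', 'Y64T']

Answer: N340G,T194R,Y64T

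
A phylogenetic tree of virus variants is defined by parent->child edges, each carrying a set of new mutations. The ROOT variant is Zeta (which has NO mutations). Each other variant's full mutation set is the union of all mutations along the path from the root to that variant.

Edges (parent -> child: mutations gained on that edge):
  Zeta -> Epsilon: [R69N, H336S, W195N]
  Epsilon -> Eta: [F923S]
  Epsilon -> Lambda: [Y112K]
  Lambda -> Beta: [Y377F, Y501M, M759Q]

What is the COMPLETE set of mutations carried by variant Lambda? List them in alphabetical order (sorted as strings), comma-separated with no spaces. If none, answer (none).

Answer: H336S,R69N,W195N,Y112K

Derivation:
At Zeta: gained [] -> total []
At Epsilon: gained ['R69N', 'H336S', 'W195N'] -> total ['H336S', 'R69N', 'W195N']
At Lambda: gained ['Y112K'] -> total ['H336S', 'R69N', 'W195N', 'Y112K']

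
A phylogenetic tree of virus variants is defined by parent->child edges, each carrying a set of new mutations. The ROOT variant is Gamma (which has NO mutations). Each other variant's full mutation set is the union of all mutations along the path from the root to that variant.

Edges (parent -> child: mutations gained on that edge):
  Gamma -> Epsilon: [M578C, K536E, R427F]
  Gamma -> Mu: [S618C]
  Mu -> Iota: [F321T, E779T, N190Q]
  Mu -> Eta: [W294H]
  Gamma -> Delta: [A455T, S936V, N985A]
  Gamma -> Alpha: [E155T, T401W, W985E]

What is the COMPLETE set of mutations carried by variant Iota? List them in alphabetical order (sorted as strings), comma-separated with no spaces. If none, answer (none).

At Gamma: gained [] -> total []
At Mu: gained ['S618C'] -> total ['S618C']
At Iota: gained ['F321T', 'E779T', 'N190Q'] -> total ['E779T', 'F321T', 'N190Q', 'S618C']

Answer: E779T,F321T,N190Q,S618C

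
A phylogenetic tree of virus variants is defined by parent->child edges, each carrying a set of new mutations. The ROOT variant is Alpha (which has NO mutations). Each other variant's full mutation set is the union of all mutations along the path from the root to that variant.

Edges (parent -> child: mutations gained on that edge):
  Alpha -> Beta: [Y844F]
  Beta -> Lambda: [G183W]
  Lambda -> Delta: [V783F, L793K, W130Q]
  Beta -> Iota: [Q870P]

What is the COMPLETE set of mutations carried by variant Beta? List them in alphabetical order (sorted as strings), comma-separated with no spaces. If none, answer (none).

At Alpha: gained [] -> total []
At Beta: gained ['Y844F'] -> total ['Y844F']

Answer: Y844F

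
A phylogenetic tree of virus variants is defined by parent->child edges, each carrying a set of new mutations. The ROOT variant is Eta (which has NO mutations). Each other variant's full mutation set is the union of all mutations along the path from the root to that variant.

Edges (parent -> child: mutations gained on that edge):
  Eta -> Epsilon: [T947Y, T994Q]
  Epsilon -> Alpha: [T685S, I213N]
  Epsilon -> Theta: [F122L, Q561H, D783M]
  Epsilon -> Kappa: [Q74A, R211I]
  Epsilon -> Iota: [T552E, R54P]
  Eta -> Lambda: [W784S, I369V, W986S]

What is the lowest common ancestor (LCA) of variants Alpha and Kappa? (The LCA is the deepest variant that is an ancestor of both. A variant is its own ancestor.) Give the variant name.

Path from root to Alpha: Eta -> Epsilon -> Alpha
  ancestors of Alpha: {Eta, Epsilon, Alpha}
Path from root to Kappa: Eta -> Epsilon -> Kappa
  ancestors of Kappa: {Eta, Epsilon, Kappa}
Common ancestors: {Eta, Epsilon}
Walk up from Kappa: Kappa (not in ancestors of Alpha), Epsilon (in ancestors of Alpha), Eta (in ancestors of Alpha)
Deepest common ancestor (LCA) = Epsilon

Answer: Epsilon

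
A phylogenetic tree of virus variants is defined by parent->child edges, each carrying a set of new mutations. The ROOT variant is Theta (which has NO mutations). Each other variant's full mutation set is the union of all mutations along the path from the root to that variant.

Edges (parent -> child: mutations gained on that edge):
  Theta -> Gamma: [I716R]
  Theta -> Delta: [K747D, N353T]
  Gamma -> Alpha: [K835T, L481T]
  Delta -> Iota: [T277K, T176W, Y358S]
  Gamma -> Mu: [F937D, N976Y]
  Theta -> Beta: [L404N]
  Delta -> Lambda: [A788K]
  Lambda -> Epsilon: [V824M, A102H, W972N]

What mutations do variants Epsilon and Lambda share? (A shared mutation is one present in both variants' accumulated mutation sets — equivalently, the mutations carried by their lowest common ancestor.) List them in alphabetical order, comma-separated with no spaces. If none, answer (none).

Accumulating mutations along path to Epsilon:
  At Theta: gained [] -> total []
  At Delta: gained ['K747D', 'N353T'] -> total ['K747D', 'N353T']
  At Lambda: gained ['A788K'] -> total ['A788K', 'K747D', 'N353T']
  At Epsilon: gained ['V824M', 'A102H', 'W972N'] -> total ['A102H', 'A788K', 'K747D', 'N353T', 'V824M', 'W972N']
Mutations(Epsilon) = ['A102H', 'A788K', 'K747D', 'N353T', 'V824M', 'W972N']
Accumulating mutations along path to Lambda:
  At Theta: gained [] -> total []
  At Delta: gained ['K747D', 'N353T'] -> total ['K747D', 'N353T']
  At Lambda: gained ['A788K'] -> total ['A788K', 'K747D', 'N353T']
Mutations(Lambda) = ['A788K', 'K747D', 'N353T']
Intersection: ['A102H', 'A788K', 'K747D', 'N353T', 'V824M', 'W972N'] ∩ ['A788K', 'K747D', 'N353T'] = ['A788K', 'K747D', 'N353T']

Answer: A788K,K747D,N353T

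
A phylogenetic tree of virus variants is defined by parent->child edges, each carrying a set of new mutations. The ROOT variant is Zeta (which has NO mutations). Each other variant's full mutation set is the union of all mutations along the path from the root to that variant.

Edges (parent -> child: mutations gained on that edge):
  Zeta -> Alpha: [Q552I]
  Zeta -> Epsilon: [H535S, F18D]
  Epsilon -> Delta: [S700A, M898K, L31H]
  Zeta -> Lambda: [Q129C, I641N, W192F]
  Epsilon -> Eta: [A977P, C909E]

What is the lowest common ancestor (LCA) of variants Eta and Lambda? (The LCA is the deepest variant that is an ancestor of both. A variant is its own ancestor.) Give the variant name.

Path from root to Eta: Zeta -> Epsilon -> Eta
  ancestors of Eta: {Zeta, Epsilon, Eta}
Path from root to Lambda: Zeta -> Lambda
  ancestors of Lambda: {Zeta, Lambda}
Common ancestors: {Zeta}
Walk up from Lambda: Lambda (not in ancestors of Eta), Zeta (in ancestors of Eta)
Deepest common ancestor (LCA) = Zeta

Answer: Zeta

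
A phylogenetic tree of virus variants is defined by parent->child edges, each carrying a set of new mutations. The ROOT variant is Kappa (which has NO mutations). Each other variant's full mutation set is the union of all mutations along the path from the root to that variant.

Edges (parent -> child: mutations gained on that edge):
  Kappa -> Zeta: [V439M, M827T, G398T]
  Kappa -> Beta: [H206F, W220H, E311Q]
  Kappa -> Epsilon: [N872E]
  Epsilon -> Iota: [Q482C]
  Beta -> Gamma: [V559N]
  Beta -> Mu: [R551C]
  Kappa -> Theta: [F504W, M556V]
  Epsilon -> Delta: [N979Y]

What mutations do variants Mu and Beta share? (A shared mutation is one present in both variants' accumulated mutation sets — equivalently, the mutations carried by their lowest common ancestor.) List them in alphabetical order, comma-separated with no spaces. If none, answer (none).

Accumulating mutations along path to Mu:
  At Kappa: gained [] -> total []
  At Beta: gained ['H206F', 'W220H', 'E311Q'] -> total ['E311Q', 'H206F', 'W220H']
  At Mu: gained ['R551C'] -> total ['E311Q', 'H206F', 'R551C', 'W220H']
Mutations(Mu) = ['E311Q', 'H206F', 'R551C', 'W220H']
Accumulating mutations along path to Beta:
  At Kappa: gained [] -> total []
  At Beta: gained ['H206F', 'W220H', 'E311Q'] -> total ['E311Q', 'H206F', 'W220H']
Mutations(Beta) = ['E311Q', 'H206F', 'W220H']
Intersection: ['E311Q', 'H206F', 'R551C', 'W220H'] ∩ ['E311Q', 'H206F', 'W220H'] = ['E311Q', 'H206F', 'W220H']

Answer: E311Q,H206F,W220H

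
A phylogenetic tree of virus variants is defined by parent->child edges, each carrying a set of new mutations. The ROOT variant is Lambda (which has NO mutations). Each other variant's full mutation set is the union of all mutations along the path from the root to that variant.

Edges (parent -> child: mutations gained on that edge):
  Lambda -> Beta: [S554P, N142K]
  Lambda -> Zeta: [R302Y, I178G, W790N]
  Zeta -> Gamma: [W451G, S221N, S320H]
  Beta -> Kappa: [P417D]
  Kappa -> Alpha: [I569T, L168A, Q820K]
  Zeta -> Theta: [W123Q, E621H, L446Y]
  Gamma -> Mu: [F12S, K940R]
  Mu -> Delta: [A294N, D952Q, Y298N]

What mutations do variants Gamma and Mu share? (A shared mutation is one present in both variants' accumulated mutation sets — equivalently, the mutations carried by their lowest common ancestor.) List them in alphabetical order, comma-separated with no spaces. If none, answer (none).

Answer: I178G,R302Y,S221N,S320H,W451G,W790N

Derivation:
Accumulating mutations along path to Gamma:
  At Lambda: gained [] -> total []
  At Zeta: gained ['R302Y', 'I178G', 'W790N'] -> total ['I178G', 'R302Y', 'W790N']
  At Gamma: gained ['W451G', 'S221N', 'S320H'] -> total ['I178G', 'R302Y', 'S221N', 'S320H', 'W451G', 'W790N']
Mutations(Gamma) = ['I178G', 'R302Y', 'S221N', 'S320H', 'W451G', 'W790N']
Accumulating mutations along path to Mu:
  At Lambda: gained [] -> total []
  At Zeta: gained ['R302Y', 'I178G', 'W790N'] -> total ['I178G', 'R302Y', 'W790N']
  At Gamma: gained ['W451G', 'S221N', 'S320H'] -> total ['I178G', 'R302Y', 'S221N', 'S320H', 'W451G', 'W790N']
  At Mu: gained ['F12S', 'K940R'] -> total ['F12S', 'I178G', 'K940R', 'R302Y', 'S221N', 'S320H', 'W451G', 'W790N']
Mutations(Mu) = ['F12S', 'I178G', 'K940R', 'R302Y', 'S221N', 'S320H', 'W451G', 'W790N']
Intersection: ['I178G', 'R302Y', 'S221N', 'S320H', 'W451G', 'W790N'] ∩ ['F12S', 'I178G', 'K940R', 'R302Y', 'S221N', 'S320H', 'W451G', 'W790N'] = ['I178G', 'R302Y', 'S221N', 'S320H', 'W451G', 'W790N']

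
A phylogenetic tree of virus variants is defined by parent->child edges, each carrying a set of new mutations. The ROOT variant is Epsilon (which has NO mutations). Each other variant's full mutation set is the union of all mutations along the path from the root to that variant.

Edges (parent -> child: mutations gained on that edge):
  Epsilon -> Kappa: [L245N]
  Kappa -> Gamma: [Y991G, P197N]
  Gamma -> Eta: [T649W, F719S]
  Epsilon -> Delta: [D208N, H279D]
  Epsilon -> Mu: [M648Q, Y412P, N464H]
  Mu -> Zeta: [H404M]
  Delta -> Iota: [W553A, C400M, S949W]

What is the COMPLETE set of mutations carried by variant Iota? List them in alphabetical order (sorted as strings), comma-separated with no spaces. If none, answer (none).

At Epsilon: gained [] -> total []
At Delta: gained ['D208N', 'H279D'] -> total ['D208N', 'H279D']
At Iota: gained ['W553A', 'C400M', 'S949W'] -> total ['C400M', 'D208N', 'H279D', 'S949W', 'W553A']

Answer: C400M,D208N,H279D,S949W,W553A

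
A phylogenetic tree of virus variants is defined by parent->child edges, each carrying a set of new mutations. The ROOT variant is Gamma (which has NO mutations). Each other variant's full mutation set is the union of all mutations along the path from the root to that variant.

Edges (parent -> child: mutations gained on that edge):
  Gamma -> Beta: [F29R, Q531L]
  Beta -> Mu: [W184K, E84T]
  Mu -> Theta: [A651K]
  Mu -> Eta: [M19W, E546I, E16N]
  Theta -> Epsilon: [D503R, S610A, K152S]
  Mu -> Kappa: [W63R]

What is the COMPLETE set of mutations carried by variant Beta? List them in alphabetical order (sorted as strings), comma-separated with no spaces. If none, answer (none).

Answer: F29R,Q531L

Derivation:
At Gamma: gained [] -> total []
At Beta: gained ['F29R', 'Q531L'] -> total ['F29R', 'Q531L']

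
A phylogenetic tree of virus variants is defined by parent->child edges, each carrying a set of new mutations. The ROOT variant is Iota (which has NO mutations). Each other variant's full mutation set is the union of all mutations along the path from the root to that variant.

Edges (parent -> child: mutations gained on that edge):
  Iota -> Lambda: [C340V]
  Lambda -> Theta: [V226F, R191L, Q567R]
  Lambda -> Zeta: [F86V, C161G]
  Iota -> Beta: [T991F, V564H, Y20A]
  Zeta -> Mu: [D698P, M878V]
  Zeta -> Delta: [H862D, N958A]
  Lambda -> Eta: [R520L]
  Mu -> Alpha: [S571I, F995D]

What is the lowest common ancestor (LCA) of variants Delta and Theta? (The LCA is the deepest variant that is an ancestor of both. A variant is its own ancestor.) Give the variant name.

Path from root to Delta: Iota -> Lambda -> Zeta -> Delta
  ancestors of Delta: {Iota, Lambda, Zeta, Delta}
Path from root to Theta: Iota -> Lambda -> Theta
  ancestors of Theta: {Iota, Lambda, Theta}
Common ancestors: {Iota, Lambda}
Walk up from Theta: Theta (not in ancestors of Delta), Lambda (in ancestors of Delta), Iota (in ancestors of Delta)
Deepest common ancestor (LCA) = Lambda

Answer: Lambda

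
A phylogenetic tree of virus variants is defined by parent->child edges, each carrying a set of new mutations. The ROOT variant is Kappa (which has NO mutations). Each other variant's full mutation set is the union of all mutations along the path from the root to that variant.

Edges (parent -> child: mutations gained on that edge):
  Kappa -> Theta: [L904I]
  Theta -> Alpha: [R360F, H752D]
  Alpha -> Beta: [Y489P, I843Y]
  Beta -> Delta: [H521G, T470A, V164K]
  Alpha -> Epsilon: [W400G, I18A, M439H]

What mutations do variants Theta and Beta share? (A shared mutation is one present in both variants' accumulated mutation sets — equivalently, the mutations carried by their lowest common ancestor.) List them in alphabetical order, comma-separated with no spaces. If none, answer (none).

Accumulating mutations along path to Theta:
  At Kappa: gained [] -> total []
  At Theta: gained ['L904I'] -> total ['L904I']
Mutations(Theta) = ['L904I']
Accumulating mutations along path to Beta:
  At Kappa: gained [] -> total []
  At Theta: gained ['L904I'] -> total ['L904I']
  At Alpha: gained ['R360F', 'H752D'] -> total ['H752D', 'L904I', 'R360F']
  At Beta: gained ['Y489P', 'I843Y'] -> total ['H752D', 'I843Y', 'L904I', 'R360F', 'Y489P']
Mutations(Beta) = ['H752D', 'I843Y', 'L904I', 'R360F', 'Y489P']
Intersection: ['L904I'] ∩ ['H752D', 'I843Y', 'L904I', 'R360F', 'Y489P'] = ['L904I']

Answer: L904I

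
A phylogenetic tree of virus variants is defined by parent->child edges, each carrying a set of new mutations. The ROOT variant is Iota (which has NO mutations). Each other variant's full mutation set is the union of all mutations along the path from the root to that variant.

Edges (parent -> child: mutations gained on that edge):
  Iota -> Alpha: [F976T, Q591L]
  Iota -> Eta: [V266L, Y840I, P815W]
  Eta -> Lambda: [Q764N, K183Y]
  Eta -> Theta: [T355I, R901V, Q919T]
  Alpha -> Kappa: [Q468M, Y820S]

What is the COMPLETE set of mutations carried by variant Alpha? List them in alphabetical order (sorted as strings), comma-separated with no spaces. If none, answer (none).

At Iota: gained [] -> total []
At Alpha: gained ['F976T', 'Q591L'] -> total ['F976T', 'Q591L']

Answer: F976T,Q591L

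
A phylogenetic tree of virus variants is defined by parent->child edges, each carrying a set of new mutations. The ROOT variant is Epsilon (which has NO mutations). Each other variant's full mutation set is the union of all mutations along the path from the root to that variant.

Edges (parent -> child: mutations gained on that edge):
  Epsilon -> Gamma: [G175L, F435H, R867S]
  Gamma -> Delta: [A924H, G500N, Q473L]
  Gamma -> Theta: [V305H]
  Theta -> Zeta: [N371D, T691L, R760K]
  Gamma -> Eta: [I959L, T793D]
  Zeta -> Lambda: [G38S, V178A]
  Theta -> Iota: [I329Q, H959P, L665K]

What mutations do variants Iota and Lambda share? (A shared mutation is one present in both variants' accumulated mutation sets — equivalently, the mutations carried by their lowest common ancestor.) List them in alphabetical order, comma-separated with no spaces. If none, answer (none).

Accumulating mutations along path to Iota:
  At Epsilon: gained [] -> total []
  At Gamma: gained ['G175L', 'F435H', 'R867S'] -> total ['F435H', 'G175L', 'R867S']
  At Theta: gained ['V305H'] -> total ['F435H', 'G175L', 'R867S', 'V305H']
  At Iota: gained ['I329Q', 'H959P', 'L665K'] -> total ['F435H', 'G175L', 'H959P', 'I329Q', 'L665K', 'R867S', 'V305H']
Mutations(Iota) = ['F435H', 'G175L', 'H959P', 'I329Q', 'L665K', 'R867S', 'V305H']
Accumulating mutations along path to Lambda:
  At Epsilon: gained [] -> total []
  At Gamma: gained ['G175L', 'F435H', 'R867S'] -> total ['F435H', 'G175L', 'R867S']
  At Theta: gained ['V305H'] -> total ['F435H', 'G175L', 'R867S', 'V305H']
  At Zeta: gained ['N371D', 'T691L', 'R760K'] -> total ['F435H', 'G175L', 'N371D', 'R760K', 'R867S', 'T691L', 'V305H']
  At Lambda: gained ['G38S', 'V178A'] -> total ['F435H', 'G175L', 'G38S', 'N371D', 'R760K', 'R867S', 'T691L', 'V178A', 'V305H']
Mutations(Lambda) = ['F435H', 'G175L', 'G38S', 'N371D', 'R760K', 'R867S', 'T691L', 'V178A', 'V305H']
Intersection: ['F435H', 'G175L', 'H959P', 'I329Q', 'L665K', 'R867S', 'V305H'] ∩ ['F435H', 'G175L', 'G38S', 'N371D', 'R760K', 'R867S', 'T691L', 'V178A', 'V305H'] = ['F435H', 'G175L', 'R867S', 'V305H']

Answer: F435H,G175L,R867S,V305H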